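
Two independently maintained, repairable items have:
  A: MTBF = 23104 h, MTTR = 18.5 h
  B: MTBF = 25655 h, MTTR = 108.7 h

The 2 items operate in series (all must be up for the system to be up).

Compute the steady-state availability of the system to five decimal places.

0.99498

A(A) = MTBF/(MTBF+MTTR) = 23104/(23104+18.5) = 0.999200
A(B) = MTBF/(MTBF+MTTR) = 25655/(25655+108.7) = 0.995781
Series availability: 0.999200 × 0.995781 = 0.99498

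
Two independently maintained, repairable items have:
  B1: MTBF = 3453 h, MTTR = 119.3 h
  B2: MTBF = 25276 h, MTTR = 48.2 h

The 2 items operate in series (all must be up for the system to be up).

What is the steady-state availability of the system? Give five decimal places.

0.96476

A(B1) = MTBF/(MTBF+MTTR) = 3453/(3453+119.3) = 0.966604
A(B2) = MTBF/(MTBF+MTTR) = 25276/(25276+48.2) = 0.998097
Series availability: 0.966604 × 0.998097 = 0.96476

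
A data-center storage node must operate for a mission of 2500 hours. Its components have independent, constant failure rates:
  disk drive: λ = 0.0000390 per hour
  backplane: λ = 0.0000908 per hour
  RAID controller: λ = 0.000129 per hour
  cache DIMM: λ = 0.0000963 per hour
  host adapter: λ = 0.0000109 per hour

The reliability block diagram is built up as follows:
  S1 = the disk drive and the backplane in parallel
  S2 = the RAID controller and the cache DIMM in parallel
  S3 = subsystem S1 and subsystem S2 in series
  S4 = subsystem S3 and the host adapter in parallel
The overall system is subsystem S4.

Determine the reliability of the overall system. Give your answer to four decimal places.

0.9979

R(disk drive) = exp(−0.0000390 × 2500) = 0.907102
R(backplane) = exp(−0.0000908 × 2500) = 0.796921
R(RAID controller) = exp(−0.000129 × 2500) = 0.724336
R(cache DIMM) = exp(−0.0000963 × 2500) = 0.786038
R(host adapter) = exp(−0.0000109 × 2500) = 0.973118
Parallel (disk drive and backplane): 1 − (1 − 0.907102)(1 − 0.796921) = 0.981134
Parallel (RAID controller and cache DIMM): 1 − (1 − 0.724336)(1 − 0.786038) = 0.941018
Series ([0.981134] and [0.941018]): 0.981134 × 0.941018 = 0.923265
Parallel ([0.923265] and host adapter): 1 − (1 − 0.923265)(1 − 0.973118) = 0.9979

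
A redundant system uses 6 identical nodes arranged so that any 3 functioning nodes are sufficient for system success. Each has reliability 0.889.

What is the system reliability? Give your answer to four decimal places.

R = Σ_{i=3}^{6} C(6,i) p^i (1−p)^{6−i} with p = 0.889
C(6,3)·0.889^3·0.111^3 = 0.019218
C(6,4)·0.889^4·0.111^2 = 0.115437
C(6,5)·0.889^5·0.111^1 = 0.369814
C(6,6)·0.889^6·0.111^0 = 0.493640
Sum = 0.9981

0.9981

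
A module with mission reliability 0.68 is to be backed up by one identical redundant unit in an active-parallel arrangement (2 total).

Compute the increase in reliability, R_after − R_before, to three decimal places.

R_before = 0.68
R_after = 1 − (1 − 0.68)^2 = 0.898
ΔR = 0.898 − 0.68 = 0.218

0.218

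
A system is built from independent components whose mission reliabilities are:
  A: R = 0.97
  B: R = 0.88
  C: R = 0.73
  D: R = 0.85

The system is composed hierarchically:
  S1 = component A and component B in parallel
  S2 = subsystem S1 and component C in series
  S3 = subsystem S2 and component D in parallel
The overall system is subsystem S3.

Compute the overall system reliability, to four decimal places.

0.9591

Parallel (A and B): 1 − (1 − 0.970000)(1 − 0.880000) = 0.996400
Series ([0.996400] and C): 0.996400 × 0.730000 = 0.727372
Parallel ([0.727372] and D): 1 − (1 − 0.727372)(1 − 0.850000) = 0.9591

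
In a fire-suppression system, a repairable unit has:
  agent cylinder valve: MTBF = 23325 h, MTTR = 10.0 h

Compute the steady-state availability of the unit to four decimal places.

0.9996

A(agent cylinder valve) = MTBF/(MTBF+MTTR) = 23325/(23325+10.0) = 0.9996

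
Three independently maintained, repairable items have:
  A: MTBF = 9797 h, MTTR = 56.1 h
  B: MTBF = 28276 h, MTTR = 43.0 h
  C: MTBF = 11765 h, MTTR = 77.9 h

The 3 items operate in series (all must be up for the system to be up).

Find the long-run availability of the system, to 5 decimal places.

0.98627

A(A) = MTBF/(MTBF+MTTR) = 9797/(9797+56.1) = 0.994306
A(B) = MTBF/(MTBF+MTTR) = 28276/(28276+43.0) = 0.998482
A(C) = MTBF/(MTBF+MTTR) = 11765/(11765+77.9) = 0.993422
Series availability: 0.994306 × 0.998482 × 0.993422 = 0.98627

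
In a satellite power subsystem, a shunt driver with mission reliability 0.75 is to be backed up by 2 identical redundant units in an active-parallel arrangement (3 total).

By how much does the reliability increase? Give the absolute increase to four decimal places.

0.2344

R_before = 0.75
R_after = 1 − (1 − 0.75)^3 = 0.9844
ΔR = 0.9844 − 0.75 = 0.2344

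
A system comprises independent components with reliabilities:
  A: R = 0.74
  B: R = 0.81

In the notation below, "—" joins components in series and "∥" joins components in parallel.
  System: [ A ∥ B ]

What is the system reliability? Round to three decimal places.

0.951

Parallel (A and B): 1 − (1 − 0.74000)(1 − 0.81000) = 0.951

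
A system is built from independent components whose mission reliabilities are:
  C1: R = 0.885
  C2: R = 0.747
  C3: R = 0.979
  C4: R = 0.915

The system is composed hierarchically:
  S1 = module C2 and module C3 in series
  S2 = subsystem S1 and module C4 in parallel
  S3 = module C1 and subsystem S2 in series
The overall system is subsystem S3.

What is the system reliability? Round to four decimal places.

Series (C2 and C3): 0.747000 × 0.979000 = 0.731313
Parallel ([0.731313] and C4): 1 − (1 − 0.731313)(1 − 0.915000) = 0.977162
Series (C1 and [0.977162]): 0.885000 × 0.977162 = 0.8648

0.8648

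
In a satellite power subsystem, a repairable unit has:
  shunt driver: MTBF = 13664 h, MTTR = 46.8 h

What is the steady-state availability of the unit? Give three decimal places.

0.997

A(shunt driver) = MTBF/(MTBF+MTTR) = 13664/(13664+46.8) = 0.997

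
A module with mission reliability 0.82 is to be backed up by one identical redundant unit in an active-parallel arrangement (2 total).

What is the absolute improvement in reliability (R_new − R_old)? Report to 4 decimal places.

R_before = 0.82
R_after = 1 − (1 − 0.82)^2 = 0.9676
ΔR = 0.9676 − 0.82 = 0.1476

0.1476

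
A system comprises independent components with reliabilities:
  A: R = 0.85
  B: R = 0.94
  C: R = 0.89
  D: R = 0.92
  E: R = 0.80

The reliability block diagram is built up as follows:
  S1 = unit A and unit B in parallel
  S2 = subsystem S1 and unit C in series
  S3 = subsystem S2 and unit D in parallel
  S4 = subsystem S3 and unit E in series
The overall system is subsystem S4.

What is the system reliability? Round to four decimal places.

0.7924

Parallel (A and B): 1 − (1 − 0.850000)(1 − 0.940000) = 0.991000
Series ([0.991000] and C): 0.991000 × 0.890000 = 0.881990
Parallel ([0.881990] and D): 1 − (1 − 0.881990)(1 − 0.920000) = 0.990559
Series ([0.990559] and E): 0.990559 × 0.800000 = 0.7924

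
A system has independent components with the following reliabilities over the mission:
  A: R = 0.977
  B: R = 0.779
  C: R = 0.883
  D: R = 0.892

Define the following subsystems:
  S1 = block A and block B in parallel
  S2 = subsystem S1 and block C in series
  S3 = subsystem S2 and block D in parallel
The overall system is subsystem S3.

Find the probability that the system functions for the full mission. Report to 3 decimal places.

0.987

Parallel (A and B): 1 − (1 − 0.97700)(1 − 0.77900) = 0.99492
Series ([0.99492] and C): 0.99492 × 0.88300 = 0.87851
Parallel ([0.87851] and D): 1 − (1 − 0.87851)(1 − 0.89200) = 0.987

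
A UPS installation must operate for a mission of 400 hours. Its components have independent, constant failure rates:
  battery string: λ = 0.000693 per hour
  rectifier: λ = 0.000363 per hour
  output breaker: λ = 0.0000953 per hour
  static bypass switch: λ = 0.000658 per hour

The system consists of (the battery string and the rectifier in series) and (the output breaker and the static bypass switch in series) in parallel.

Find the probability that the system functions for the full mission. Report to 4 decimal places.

R(battery string) = exp(−0.000693 × 400) = 0.757903
R(rectifier) = exp(−0.000363 × 400) = 0.864849
R(output breaker) = exp(−0.0000953 × 400) = 0.962597
R(static bypass switch) = exp(−0.000658 × 400) = 0.768588
Series (battery string and rectifier): 0.757903 × 0.864849 = 0.655472
Series (output breaker and static bypass switch): 0.962597 × 0.768588 = 0.739841
Parallel ([0.655472] and [0.739841]): 1 − (1 − 0.655472)(1 − 0.739841) = 0.9104

0.9104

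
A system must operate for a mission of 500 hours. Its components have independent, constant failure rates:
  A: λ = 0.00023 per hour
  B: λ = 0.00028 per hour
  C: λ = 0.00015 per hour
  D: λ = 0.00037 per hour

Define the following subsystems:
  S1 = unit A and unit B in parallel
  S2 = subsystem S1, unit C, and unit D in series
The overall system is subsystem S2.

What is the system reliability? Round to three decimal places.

R(A) = exp(−0.00023 × 500) = 0.89137
R(B) = exp(−0.00028 × 500) = 0.86936
R(C) = exp(−0.00015 × 500) = 0.92774
R(D) = exp(−0.00037 × 500) = 0.83110
Parallel (A and B): 1 − (1 − 0.89137)(1 − 0.86936) = 0.98581
Series ([0.98581], C, and D): 0.98581 × 0.92774 × 0.83110 = 0.760

0.760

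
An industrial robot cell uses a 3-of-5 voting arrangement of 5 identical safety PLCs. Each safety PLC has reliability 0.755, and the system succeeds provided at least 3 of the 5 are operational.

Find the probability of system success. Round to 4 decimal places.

0.9017

R = Σ_{i=3}^{5} C(5,i) p^i (1−p)^{5−i} with p = 0.755
C(5,3)·0.755^3·0.245^2 = 0.258329
C(5,4)·0.755^4·0.245^1 = 0.398037
C(5,5)·0.755^5·0.245^0 = 0.245321
Sum = 0.9017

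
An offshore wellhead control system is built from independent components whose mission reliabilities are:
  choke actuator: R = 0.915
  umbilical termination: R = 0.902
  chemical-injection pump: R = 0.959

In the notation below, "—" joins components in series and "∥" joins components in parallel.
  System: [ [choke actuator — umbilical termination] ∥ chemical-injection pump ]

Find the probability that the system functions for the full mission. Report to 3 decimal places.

Series (choke actuator and umbilical termination): 0.91500 × 0.90200 = 0.82533
Parallel ([0.82533] and chemical-injection pump): 1 − (1 − 0.82533)(1 − 0.95900) = 0.993

0.993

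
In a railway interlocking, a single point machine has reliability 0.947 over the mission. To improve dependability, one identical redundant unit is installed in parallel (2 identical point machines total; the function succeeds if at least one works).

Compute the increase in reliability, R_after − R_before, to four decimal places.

0.0502

R_before = 0.947
R_after = 1 − (1 − 0.947)^2 = 0.9972
ΔR = 0.9972 − 0.947 = 0.0502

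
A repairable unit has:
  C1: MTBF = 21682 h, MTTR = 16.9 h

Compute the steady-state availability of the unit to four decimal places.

A(C1) = MTBF/(MTBF+MTTR) = 21682/(21682+16.9) = 0.9992

0.9992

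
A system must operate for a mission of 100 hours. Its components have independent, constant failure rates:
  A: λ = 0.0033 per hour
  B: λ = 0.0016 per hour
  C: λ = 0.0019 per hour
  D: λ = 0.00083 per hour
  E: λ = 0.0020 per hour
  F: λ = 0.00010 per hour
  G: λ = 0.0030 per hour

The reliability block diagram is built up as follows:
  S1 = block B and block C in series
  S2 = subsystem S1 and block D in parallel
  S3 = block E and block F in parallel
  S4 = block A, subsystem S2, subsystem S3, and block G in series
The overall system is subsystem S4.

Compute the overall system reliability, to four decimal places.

0.5191

R(A) = exp(−0.0033 × 100) = 0.718924
R(B) = exp(−0.0016 × 100) = 0.852144
R(C) = exp(−0.0019 × 100) = 0.826959
R(D) = exp(−0.00083 × 100) = 0.920351
R(E) = exp(−0.0020 × 100) = 0.818731
R(F) = exp(−0.00010 × 100) = 0.990050
R(G) = exp(−0.0030 × 100) = 0.740818
Series (B and C): 0.852144 × 0.826959 = 0.704688
Parallel ([0.704688] and D): 1 − (1 − 0.704688)(1 − 0.920351) = 0.976479
Parallel (E and F): 1 − (1 − 0.818731)(1 − 0.990050) = 0.998196
Series (A, [0.976479], [0.998196], and G): 0.718924 × 0.976479 × 0.998196 × 0.740818 = 0.5191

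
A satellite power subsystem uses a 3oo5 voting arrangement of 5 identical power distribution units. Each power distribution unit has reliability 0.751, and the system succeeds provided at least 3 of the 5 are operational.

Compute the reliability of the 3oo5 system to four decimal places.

0.8975

R = Σ_{i=3}^{5} C(5,i) p^i (1−p)^{5−i} with p = 0.751
C(5,3)·0.751^3·0.249^2 = 0.262614
C(5,4)·0.751^4·0.249^1 = 0.396031
C(5,5)·0.751^5·0.249^0 = 0.238891
Sum = 0.8975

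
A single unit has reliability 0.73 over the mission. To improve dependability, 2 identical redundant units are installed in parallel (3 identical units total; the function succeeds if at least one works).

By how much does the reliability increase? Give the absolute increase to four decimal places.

0.2503

R_before = 0.73
R_after = 1 − (1 − 0.73)^3 = 0.9803
ΔR = 0.9803 − 0.73 = 0.2503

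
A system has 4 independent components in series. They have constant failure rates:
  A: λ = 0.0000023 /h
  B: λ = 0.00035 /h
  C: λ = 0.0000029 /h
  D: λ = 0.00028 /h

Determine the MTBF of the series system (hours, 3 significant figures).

1570

Series of exponential components: λ_sys = Σ λ_i
λ_sys = 0.0000023 + 0.00035 + 0.0000029 + 0.00028 = 6.3520e-04 /h
MTBF = 1 / λ_sys = 1570 h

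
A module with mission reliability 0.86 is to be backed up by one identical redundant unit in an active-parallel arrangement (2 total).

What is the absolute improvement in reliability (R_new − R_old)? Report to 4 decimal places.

R_before = 0.86
R_after = 1 − (1 − 0.86)^2 = 0.9804
ΔR = 0.9804 − 0.86 = 0.1204

0.1204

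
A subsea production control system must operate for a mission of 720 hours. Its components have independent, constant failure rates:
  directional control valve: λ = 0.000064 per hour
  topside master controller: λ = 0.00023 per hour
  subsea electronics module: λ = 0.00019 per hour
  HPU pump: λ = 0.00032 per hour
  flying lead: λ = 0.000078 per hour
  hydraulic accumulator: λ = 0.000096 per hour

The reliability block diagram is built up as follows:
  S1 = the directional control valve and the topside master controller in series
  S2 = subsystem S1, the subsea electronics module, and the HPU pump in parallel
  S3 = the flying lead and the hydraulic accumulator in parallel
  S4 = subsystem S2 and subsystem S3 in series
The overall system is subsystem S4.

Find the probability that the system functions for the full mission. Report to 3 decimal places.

0.991

R(directional control valve) = exp(−0.000064 × 720) = 0.95497
R(topside master controller) = exp(−0.00023 × 720) = 0.84739
R(subsea electronics module) = exp(−0.00019 × 720) = 0.87214
R(HPU pump) = exp(−0.00032 × 720) = 0.79422
R(flying lead) = exp(−0.000078 × 720) = 0.94539
R(hydraulic accumulator) = exp(−0.000096 × 720) = 0.93321
Series (directional control valve and topside master controller): 0.95497 × 0.84739 = 0.80923
Parallel ([0.80923], subsea electronics module, and HPU pump): 1 − (1 − 0.80923)(1 − 0.87214)(1 − 0.79422) = 0.99498
Parallel (flying lead and hydraulic accumulator): 1 − (1 − 0.94539)(1 − 0.93321) = 0.99635
Series ([0.99498] and [0.99635]): 0.99498 × 0.99635 = 0.991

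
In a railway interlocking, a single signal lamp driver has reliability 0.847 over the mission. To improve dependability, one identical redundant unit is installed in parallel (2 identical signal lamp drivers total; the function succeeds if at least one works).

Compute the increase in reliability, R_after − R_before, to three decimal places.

0.130

R_before = 0.847
R_after = 1 − (1 − 0.847)^2 = 0.977
ΔR = 0.977 − 0.847 = 0.130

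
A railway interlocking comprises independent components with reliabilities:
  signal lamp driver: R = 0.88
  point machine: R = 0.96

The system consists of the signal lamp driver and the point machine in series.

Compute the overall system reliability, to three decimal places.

Series (signal lamp driver and point machine): 0.88000 × 0.96000 = 0.845

0.845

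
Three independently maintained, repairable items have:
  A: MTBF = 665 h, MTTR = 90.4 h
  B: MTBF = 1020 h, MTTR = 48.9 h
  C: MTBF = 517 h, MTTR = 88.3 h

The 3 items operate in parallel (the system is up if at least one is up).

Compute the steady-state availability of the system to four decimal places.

0.9992

A(A) = MTBF/(MTBF+MTTR) = 665/(665+90.4) = 0.880328
A(B) = MTBF/(MTBF+MTTR) = 1020/(1020+48.9) = 0.954252
A(C) = MTBF/(MTBF+MTTR) = 517/(517+88.3) = 0.854122
Parallel availability: 1 − (1 − 0.880328)(1 − 0.954252)(1 − 0.854122) = 0.9992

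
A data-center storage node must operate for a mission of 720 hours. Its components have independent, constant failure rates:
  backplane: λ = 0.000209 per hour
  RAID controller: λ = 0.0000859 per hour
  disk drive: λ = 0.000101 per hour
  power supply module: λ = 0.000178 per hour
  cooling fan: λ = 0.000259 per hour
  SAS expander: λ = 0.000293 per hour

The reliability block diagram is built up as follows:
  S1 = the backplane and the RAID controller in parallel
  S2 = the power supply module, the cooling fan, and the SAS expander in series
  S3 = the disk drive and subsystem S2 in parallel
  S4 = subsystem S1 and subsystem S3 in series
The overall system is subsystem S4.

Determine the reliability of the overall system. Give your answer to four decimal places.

R(backplane) = exp(−0.000209 × 720) = 0.860295
R(RAID controller) = exp(−0.0000859 × 720) = 0.940026
R(disk drive) = exp(−0.000101 × 720) = 0.929861
R(power supply module) = exp(−0.000178 × 720) = 0.879713
R(cooling fan) = exp(−0.000259 × 720) = 0.829875
R(SAS expander) = exp(−0.000293 × 720) = 0.809806
Parallel (backplane and RAID controller): 1 − (1 − 0.860295)(1 − 0.940026) = 0.991621
Series (power supply module, cooling fan, and SAS expander): 0.879713 × 0.829875 × 0.809806 = 0.591200
Parallel (disk drive and [0.591200]): 1 − (1 − 0.929861)(1 − 0.591200) = 0.971327
Series ([0.991621] and [0.971327]): 0.991621 × 0.971327 = 0.9632

0.9632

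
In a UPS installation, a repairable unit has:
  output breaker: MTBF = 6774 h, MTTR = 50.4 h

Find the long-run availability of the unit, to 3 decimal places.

A(output breaker) = MTBF/(MTBF+MTTR) = 6774/(6774+50.4) = 0.993

0.993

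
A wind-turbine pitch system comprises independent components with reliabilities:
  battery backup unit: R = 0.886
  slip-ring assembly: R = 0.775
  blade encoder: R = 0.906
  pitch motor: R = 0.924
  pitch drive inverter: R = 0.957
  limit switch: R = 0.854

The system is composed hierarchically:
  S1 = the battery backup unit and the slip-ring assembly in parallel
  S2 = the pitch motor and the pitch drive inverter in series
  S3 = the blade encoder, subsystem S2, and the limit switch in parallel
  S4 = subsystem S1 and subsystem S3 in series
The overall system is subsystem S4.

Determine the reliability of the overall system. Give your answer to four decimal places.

Parallel (battery backup unit and slip-ring assembly): 1 − (1 − 0.886000)(1 − 0.775000) = 0.974350
Series (pitch motor and pitch drive inverter): 0.924000 × 0.957000 = 0.884268
Parallel (blade encoder, [0.884268], and limit switch): 1 − (1 − 0.906000)(1 − 0.884268)(1 − 0.854000) = 0.998412
Series ([0.974350] and [0.998412]): 0.974350 × 0.998412 = 0.9728

0.9728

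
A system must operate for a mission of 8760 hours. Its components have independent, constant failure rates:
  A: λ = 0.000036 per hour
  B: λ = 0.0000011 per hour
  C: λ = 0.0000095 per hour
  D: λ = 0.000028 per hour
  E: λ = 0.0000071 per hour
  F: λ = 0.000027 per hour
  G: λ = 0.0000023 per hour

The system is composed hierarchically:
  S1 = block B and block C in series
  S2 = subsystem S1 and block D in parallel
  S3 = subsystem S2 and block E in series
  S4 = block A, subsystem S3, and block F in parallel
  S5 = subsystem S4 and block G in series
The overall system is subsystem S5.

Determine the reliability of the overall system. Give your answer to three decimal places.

0.976

R(A) = exp(−0.000036 × 8760) = 0.72953
R(B) = exp(−0.0000011 × 8760) = 0.99041
R(C) = exp(−0.0000095 × 8760) = 0.92015
R(D) = exp(−0.000028 × 8760) = 0.78249
R(E) = exp(−0.0000071 × 8760) = 0.93970
R(F) = exp(−0.000027 × 8760) = 0.78937
R(G) = exp(−0.0000023 × 8760) = 0.98005
Series (B and C): 0.99041 × 0.92015 = 0.91133
Parallel ([0.91133] and D): 1 − (1 − 0.91133)(1 − 0.78249) = 0.98071
Series ([0.98071] and E): 0.98071 × 0.93970 = 0.92157
Parallel (A, [0.92157], and F): 1 − (1 − 0.72953)(1 − 0.92157)(1 − 0.78937) = 0.99553
Series ([0.99553] and G): 0.99553 × 0.98005 = 0.976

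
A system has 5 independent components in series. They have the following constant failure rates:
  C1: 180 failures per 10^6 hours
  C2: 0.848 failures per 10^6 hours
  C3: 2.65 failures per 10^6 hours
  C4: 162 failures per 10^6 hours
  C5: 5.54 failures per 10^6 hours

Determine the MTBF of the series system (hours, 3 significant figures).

Series of exponential components: λ_sys = Σ λ_i
λ_sys = 0.000180 + 0.000000848 + 0.00000265 + 0.000162 + 0.00000554 = 3.5104e-04 /h
MTBF = 1 / λ_sys = 2850 h

2850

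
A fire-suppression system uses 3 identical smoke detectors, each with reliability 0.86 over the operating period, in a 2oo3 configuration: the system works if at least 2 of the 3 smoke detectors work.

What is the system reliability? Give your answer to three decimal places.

0.947

R = Σ_{i=2}^{3} C(3,i) p^i (1−p)^{3−i} with p = 0.86
C(3,2)·0.86^2·0.14^1 = 0.31063
C(3,3)·0.86^3·0.14^0 = 0.63606
Sum = 0.947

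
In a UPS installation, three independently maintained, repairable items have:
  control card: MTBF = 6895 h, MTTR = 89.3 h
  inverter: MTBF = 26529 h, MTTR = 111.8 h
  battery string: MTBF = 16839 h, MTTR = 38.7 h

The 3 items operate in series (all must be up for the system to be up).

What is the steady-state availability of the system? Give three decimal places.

A(control card) = MTBF/(MTBF+MTTR) = 6895/(6895+89.3) = 0.987214
A(inverter) = MTBF/(MTBF+MTTR) = 26529/(26529+111.8) = 0.995803
A(battery string) = MTBF/(MTBF+MTTR) = 16839/(16839+38.7) = 0.997707
Series availability: 0.987214 × 0.995803 × 0.997707 = 0.981

0.981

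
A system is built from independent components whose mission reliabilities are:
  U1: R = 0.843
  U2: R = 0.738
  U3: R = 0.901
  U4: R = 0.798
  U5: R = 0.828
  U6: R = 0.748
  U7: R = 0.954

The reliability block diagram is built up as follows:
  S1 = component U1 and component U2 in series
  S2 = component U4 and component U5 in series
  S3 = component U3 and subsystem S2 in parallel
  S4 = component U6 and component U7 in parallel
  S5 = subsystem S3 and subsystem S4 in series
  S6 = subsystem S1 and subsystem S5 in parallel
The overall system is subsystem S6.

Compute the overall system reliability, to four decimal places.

Series (U1 and U2): 0.843000 × 0.738000 = 0.622134
Series (U4 and U5): 0.798000 × 0.828000 = 0.660744
Parallel (U3 and [0.660744]): 1 − (1 − 0.901000)(1 − 0.660744) = 0.966414
Parallel (U6 and U7): 1 − (1 − 0.748000)(1 − 0.954000) = 0.988408
Series ([0.966414] and [0.988408]): 0.966414 × 0.988408 = 0.955211
Parallel ([0.622134] and [0.955211]): 1 − (1 − 0.622134)(1 − 0.955211) = 0.9831

0.9831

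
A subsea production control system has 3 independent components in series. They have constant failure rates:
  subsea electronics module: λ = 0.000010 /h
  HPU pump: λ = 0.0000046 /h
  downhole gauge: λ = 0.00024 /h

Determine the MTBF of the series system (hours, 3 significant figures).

Series of exponential components: λ_sys = Σ λ_i
λ_sys = 0.000010 + 0.0000046 + 0.00024 = 2.5460e-04 /h
MTBF = 1 / λ_sys = 3930 h

3930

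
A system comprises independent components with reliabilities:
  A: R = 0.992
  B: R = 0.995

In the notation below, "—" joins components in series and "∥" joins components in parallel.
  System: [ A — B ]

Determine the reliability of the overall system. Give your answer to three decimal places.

Series (A and B): 0.99200 × 0.99500 = 0.987

0.987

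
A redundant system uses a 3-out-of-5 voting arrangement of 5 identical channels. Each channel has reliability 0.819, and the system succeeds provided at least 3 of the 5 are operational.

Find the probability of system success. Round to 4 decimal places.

R = Σ_{i=3}^{5} C(5,i) p^i (1−p)^{5−i} with p = 0.819
C(5,3)·0.819^3·0.181^2 = 0.179974
C(5,4)·0.819^4·0.181^1 = 0.407178
C(5,5)·0.819^5·0.181^0 = 0.368485
Sum = 0.9556

0.9556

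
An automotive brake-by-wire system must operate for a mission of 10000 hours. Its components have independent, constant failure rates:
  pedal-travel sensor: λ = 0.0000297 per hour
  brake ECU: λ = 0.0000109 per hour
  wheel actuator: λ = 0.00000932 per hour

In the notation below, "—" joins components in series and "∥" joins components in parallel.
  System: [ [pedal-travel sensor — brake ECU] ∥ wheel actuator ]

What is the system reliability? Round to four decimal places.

R(pedal-travel sensor) = exp(−0.0000297 × 10000) = 0.743044
R(brake ECU) = exp(−0.0000109 × 10000) = 0.896730
R(wheel actuator) = exp(−0.00000932 × 10000) = 0.911011
Series (pedal-travel sensor and brake ECU): 0.743044 × 0.896730 = 0.666310
Parallel ([0.666310] and wheel actuator): 1 − (1 − 0.666310)(1 − 0.911011) = 0.9703

0.9703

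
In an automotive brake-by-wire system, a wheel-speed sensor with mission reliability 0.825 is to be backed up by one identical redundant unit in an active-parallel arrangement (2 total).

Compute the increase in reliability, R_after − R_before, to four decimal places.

0.1444

R_before = 0.825
R_after = 1 − (1 − 0.825)^2 = 0.9694
ΔR = 0.9694 − 0.825 = 0.1444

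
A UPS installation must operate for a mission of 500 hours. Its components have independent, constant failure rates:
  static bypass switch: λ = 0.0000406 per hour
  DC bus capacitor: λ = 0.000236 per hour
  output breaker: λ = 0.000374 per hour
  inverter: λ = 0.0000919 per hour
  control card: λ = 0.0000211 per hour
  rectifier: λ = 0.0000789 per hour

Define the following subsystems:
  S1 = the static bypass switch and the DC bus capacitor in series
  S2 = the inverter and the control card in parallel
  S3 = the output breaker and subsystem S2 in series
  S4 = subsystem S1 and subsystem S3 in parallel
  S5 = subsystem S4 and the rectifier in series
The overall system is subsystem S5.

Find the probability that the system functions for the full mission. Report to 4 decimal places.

R(static bypass switch) = exp(−0.0000406 × 500) = 0.979905
R(DC bus capacitor) = exp(−0.000236 × 500) = 0.888696
R(output breaker) = exp(−0.000374 × 500) = 0.829444
R(inverter) = exp(−0.0000919 × 500) = 0.955090
R(control card) = exp(−0.0000211 × 500) = 0.989505
R(rectifier) = exp(−0.0000789 × 500) = 0.961318
Series (static bypass switch and DC bus capacitor): 0.979905 × 0.888696 = 0.870838
Parallel (inverter and control card): 1 − (1 − 0.955090)(1 − 0.989505) = 0.999529
Series (output breaker and [0.999529]): 0.829444 × 0.999529 = 0.829053
Parallel ([0.870838] and [0.829053]): 1 − (1 − 0.870838)(1 − 0.829053) = 0.977920
Series ([0.977920] and rectifier): 0.977920 × 0.961318 = 0.9401

0.9401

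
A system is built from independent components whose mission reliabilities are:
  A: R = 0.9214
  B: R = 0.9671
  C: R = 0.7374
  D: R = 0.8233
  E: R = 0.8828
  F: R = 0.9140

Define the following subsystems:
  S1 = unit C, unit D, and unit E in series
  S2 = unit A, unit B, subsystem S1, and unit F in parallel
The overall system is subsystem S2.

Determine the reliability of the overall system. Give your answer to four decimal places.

Series (C, D, and E): 0.737400 × 0.823300 × 0.882800 = 0.535949
Parallel (A, B, [0.535949], and F): 1 − (1 − 0.921400)(1 − 0.967100)(1 − 0.535949)(1 − 0.914000) = 0.9999

0.9999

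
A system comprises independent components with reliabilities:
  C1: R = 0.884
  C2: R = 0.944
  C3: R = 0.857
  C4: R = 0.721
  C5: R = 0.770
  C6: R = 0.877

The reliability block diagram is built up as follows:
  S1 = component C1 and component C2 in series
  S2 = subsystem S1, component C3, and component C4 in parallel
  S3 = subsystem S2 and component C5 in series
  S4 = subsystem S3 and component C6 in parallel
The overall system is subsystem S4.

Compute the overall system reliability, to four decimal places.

Series (C1 and C2): 0.884000 × 0.944000 = 0.834496
Parallel ([0.834496], C3, and C4): 1 − (1 − 0.834496)(1 − 0.857000)(1 − 0.721000) = 0.993397
Series ([0.993397] and C5): 0.993397 × 0.770000 = 0.764916
Parallel ([0.764916] and C6): 1 − (1 − 0.764916)(1 − 0.877000) = 0.9711

0.9711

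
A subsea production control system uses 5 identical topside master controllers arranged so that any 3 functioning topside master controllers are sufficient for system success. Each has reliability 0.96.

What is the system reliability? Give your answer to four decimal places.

0.9994

R = Σ_{i=3}^{5} C(5,i) p^i (1−p)^{5−i} with p = 0.96
C(5,3)·0.96^3·0.04^2 = 0.014156
C(5,4)·0.96^4·0.04^1 = 0.169869
C(5,5)·0.96^5·0.04^0 = 0.815373
Sum = 0.9994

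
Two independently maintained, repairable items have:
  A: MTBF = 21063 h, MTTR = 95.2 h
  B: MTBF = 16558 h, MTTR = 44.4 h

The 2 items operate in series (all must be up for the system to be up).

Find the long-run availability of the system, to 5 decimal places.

A(A) = MTBF/(MTBF+MTTR) = 21063/(21063+95.2) = 0.995501
A(B) = MTBF/(MTBF+MTTR) = 16558/(16558+44.4) = 0.997326
Series availability: 0.995501 × 0.997326 = 0.99284

0.99284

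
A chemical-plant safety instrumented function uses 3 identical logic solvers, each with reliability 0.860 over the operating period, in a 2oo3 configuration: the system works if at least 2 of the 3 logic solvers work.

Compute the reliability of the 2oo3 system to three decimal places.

0.947

R = Σ_{i=2}^{3} C(3,i) p^i (1−p)^{3−i} with p = 0.860
C(3,2)·0.860^2·0.140^1 = 0.31063
C(3,3)·0.860^3·0.140^0 = 0.63606
Sum = 0.947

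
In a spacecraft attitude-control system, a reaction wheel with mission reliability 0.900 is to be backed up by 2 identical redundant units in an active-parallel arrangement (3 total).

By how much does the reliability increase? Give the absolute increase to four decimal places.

0.0990

R_before = 0.900
R_after = 1 − (1 − 0.900)^3 = 0.9990
ΔR = 0.9990 − 0.900 = 0.0990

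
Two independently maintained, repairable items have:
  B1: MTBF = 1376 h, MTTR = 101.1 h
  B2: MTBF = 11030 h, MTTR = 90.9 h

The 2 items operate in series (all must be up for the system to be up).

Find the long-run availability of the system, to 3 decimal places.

A(B1) = MTBF/(MTBF+MTTR) = 1376/(1376+101.1) = 0.931555
A(B2) = MTBF/(MTBF+MTTR) = 11030/(11030+90.9) = 0.991826
Series availability: 0.931555 × 0.991826 = 0.924

0.924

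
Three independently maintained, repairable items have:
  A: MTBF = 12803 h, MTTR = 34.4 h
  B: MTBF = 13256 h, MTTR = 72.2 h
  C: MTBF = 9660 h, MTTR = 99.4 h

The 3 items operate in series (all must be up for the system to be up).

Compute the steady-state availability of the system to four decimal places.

0.9818

A(A) = MTBF/(MTBF+MTTR) = 12803/(12803+34.4) = 0.997320
A(B) = MTBF/(MTBF+MTTR) = 13256/(13256+72.2) = 0.994583
A(C) = MTBF/(MTBF+MTTR) = 9660/(9660+99.4) = 0.989815
Series availability: 0.997320 × 0.994583 × 0.989815 = 0.9818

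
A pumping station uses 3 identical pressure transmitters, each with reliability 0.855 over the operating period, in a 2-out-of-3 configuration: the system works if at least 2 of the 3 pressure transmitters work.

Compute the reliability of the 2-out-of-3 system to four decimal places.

0.9430

R = Σ_{i=2}^{3} C(3,i) p^i (1−p)^{3−i} with p = 0.855
C(3,2)·0.855^2·0.145^1 = 0.317996
C(3,3)·0.855^3·0.145^0 = 0.625026
Sum = 0.9430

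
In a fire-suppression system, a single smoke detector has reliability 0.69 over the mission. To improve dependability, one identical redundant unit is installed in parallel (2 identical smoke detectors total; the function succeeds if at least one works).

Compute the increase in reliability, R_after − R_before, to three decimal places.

R_before = 0.69
R_after = 1 − (1 − 0.69)^2 = 0.904
ΔR = 0.904 − 0.69 = 0.214

0.214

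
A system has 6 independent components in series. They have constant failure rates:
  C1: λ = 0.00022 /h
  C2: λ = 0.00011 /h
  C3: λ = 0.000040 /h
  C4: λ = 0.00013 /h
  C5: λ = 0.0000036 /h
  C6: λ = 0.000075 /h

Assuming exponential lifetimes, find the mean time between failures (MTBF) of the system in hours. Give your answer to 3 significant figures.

1730

Series of exponential components: λ_sys = Σ λ_i
λ_sys = 0.00022 + 0.00011 + 0.000040 + 0.00013 + 0.0000036 + 0.000075 = 5.7860e-04 /h
MTBF = 1 / λ_sys = 1730 h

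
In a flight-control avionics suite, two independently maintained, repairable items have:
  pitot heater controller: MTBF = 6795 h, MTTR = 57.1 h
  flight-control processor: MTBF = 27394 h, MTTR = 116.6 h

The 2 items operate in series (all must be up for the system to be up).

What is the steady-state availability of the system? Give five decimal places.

A(pitot heater controller) = MTBF/(MTBF+MTTR) = 6795/(6795+57.1) = 0.991667
A(flight-control processor) = MTBF/(MTBF+MTTR) = 27394/(27394+116.6) = 0.995762
Series availability: 0.991667 × 0.995762 = 0.98746

0.98746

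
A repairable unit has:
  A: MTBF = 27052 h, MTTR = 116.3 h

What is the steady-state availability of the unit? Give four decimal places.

0.9957

A(A) = MTBF/(MTBF+MTTR) = 27052/(27052+116.3) = 0.9957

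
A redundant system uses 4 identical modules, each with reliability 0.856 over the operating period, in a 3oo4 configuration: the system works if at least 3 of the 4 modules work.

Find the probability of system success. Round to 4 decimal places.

0.8982

R = Σ_{i=3}^{4} C(4,i) p^i (1−p)^{4−i} with p = 0.856
C(4,3)·0.856^3·0.144^1 = 0.361280
C(4,4)·0.856^4·0.144^0 = 0.536902
Sum = 0.8982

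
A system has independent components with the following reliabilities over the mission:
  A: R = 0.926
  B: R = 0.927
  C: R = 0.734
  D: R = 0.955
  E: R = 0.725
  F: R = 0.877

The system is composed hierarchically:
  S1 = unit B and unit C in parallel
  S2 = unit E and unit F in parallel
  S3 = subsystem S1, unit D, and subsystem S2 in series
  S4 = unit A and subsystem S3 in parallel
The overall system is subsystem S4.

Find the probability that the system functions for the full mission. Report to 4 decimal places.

0.9930

Parallel (B and C): 1 − (1 − 0.927000)(1 − 0.734000) = 0.980582
Parallel (E and F): 1 − (1 − 0.725000)(1 − 0.877000) = 0.966175
Series ([0.980582], D, and [0.966175]): 0.980582 × 0.955000 × 0.966175 = 0.904780
Parallel (A and [0.904780]): 1 − (1 − 0.926000)(1 − 0.904780) = 0.9930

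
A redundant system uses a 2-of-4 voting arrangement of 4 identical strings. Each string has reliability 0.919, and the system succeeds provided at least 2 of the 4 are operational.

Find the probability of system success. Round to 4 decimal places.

0.9980

R = Σ_{i=2}^{4} C(4,i) p^i (1−p)^{4−i} with p = 0.919
C(4,2)·0.919^2·0.081^2 = 0.033247
C(4,3)·0.919^3·0.081^1 = 0.251473
C(4,4)·0.919^4·0.081^0 = 0.713283
Sum = 0.9980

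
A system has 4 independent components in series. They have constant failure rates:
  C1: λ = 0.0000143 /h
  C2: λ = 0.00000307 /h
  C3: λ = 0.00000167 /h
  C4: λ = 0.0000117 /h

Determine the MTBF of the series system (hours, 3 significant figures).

32500

Series of exponential components: λ_sys = Σ λ_i
λ_sys = 0.0000143 + 0.00000307 + 0.00000167 + 0.0000117 = 3.0740e-05 /h
MTBF = 1 / λ_sys = 32500 h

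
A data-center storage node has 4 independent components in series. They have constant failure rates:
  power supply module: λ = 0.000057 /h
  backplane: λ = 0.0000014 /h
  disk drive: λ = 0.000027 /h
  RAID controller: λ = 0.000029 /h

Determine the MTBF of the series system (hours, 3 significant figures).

8740

Series of exponential components: λ_sys = Σ λ_i
λ_sys = 0.000057 + 0.0000014 + 0.000027 + 0.000029 = 1.1440e-04 /h
MTBF = 1 / λ_sys = 8740 h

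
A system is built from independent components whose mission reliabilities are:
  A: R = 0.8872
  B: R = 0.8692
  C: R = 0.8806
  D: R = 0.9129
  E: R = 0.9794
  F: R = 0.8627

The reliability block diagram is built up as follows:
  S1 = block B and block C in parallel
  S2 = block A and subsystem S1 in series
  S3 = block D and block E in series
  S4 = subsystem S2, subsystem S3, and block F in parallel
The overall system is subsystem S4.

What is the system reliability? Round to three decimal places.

Parallel (B and C): 1 − (1 − 0.86920)(1 − 0.88060) = 0.98438
Series (A and [0.98438]): 0.88720 × 0.98438 = 0.87334
Series (D and E): 0.91290 × 0.97940 = 0.89409
Parallel ([0.87334], [0.89409], and F): 1 − (1 − 0.87334)(1 − 0.89409)(1 − 0.86270) = 0.998

0.998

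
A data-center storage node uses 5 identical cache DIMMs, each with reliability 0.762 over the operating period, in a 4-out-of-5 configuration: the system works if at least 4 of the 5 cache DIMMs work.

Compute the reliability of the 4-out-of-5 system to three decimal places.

0.658

R = Σ_{i=4}^{5} C(5,i) p^i (1−p)^{5−i} with p = 0.762
C(5,4)·0.762^4·0.238^1 = 0.40121
C(5,5)·0.762^5·0.238^0 = 0.25691
Sum = 0.658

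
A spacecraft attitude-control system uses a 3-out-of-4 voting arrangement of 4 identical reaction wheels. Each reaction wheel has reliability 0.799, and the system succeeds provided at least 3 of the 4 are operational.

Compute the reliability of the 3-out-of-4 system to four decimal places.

R = Σ_{i=3}^{4} C(4,i) p^i (1−p)^{4−i} with p = 0.799
C(4,3)·0.799^3·0.201^1 = 0.410106
C(4,4)·0.799^4·0.201^0 = 0.407556
Sum = 0.8177

0.8177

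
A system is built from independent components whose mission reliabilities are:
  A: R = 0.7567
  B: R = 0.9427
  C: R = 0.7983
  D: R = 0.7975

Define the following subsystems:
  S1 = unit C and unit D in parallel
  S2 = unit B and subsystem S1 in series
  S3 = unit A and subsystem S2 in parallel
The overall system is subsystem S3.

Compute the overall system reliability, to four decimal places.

Parallel (C and D): 1 − (1 − 0.798300)(1 − 0.797500) = 0.959156
Series (B and [0.959156]): 0.942700 × 0.959156 = 0.904196
Parallel (A and [0.904196]): 1 − (1 − 0.756700)(1 − 0.904196) = 0.9767

0.9767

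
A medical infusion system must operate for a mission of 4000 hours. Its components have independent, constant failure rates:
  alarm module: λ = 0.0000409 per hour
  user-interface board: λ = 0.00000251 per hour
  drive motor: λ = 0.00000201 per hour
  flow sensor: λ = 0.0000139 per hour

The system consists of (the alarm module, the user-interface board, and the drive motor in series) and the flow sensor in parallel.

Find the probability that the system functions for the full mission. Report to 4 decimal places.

0.9910

R(alarm module) = exp(−0.0000409 × 4000) = 0.849082
R(user-interface board) = exp(−0.00000251 × 4000) = 0.990010
R(drive motor) = exp(−0.00000201 × 4000) = 0.991992
R(flow sensor) = exp(−0.0000139 × 4000) = 0.945917
Series (alarm module, user-interface board, and drive motor): 0.849082 × 0.990010 × 0.991992 = 0.833868
Parallel ([0.833868] and flow sensor): 1 − (1 − 0.833868)(1 − 0.945917) = 0.9910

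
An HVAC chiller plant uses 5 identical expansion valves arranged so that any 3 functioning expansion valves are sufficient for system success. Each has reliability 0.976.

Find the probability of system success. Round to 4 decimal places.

R = Σ_{i=3}^{5} C(5,i) p^i (1−p)^{5−i} with p = 0.976
C(5,3)·0.976^3·0.024^2 = 0.005355
C(5,4)·0.976^4·0.024^1 = 0.108888
C(5,5)·0.976^5·0.024^0 = 0.885623
Sum = 0.9999

0.9999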